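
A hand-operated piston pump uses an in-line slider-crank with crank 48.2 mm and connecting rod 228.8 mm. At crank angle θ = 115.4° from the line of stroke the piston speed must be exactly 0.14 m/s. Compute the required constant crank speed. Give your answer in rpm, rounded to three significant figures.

33.8

For an in-line slider-crank, |v_piston| = rω|sinθ|·[1 + r cosθ/√(L² − r² sin²θ)].
With r = 0.0482 m, L = 0.2288 m, θ = 115.4°: the bracketed kinematic factor |dx/dθ| = 0.039533 m.
ω = v/|dx/dθ| = 0.14/0.039533 = 3.5413 rad/s.
N = 60ω/(2π) = 33.817 rpm.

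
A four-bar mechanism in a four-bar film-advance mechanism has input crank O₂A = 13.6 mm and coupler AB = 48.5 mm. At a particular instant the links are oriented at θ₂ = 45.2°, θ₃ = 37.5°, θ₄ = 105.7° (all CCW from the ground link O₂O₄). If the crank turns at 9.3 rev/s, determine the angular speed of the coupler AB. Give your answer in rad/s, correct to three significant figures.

15.4

ω₂ = 58.43 rad/s (from 9.3 rev/s).
Differentiating the loop-closure r₂e^{iθ₂}+r₃e^{iθ₃}=r₁+r₄e^{iθ₄} gives r₂ω₂e^{iθ₂}+r₃ω₃e^{iθ₃}=r₄ω₄e^{iθ₄}.
Eliminating the other unknown: ω₃ = r₂ω₂ sin(θ₄−θ₂) / [r₃ sin(θ₃−θ₄)].
Numerator sine = +0.87036; denominator sine = -0.92849.
Result = 0.0136·58.43·(+0.87036) / (0.0485·(-0.92849)) = -15.36 rad/s; magnitude 15.36 rad/s.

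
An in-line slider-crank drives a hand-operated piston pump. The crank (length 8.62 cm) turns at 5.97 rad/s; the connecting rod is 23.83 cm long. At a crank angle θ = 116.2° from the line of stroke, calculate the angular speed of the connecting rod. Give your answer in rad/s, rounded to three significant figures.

1.01

ω = 5.97 rad/s
The rod makes angle φ with the slider axis where L sinφ = r sinθ; differentiating, L cosφ·φ̇ = r ω cosθ.
L cosφ = √(L² − r² sin²θ) = 0.2254 m.
|ω_rod| = r ω |cosθ| / √(L² − r² sin²θ) = 0.0862·5.97·0.44151/0.2254 = 1.008 rad/s.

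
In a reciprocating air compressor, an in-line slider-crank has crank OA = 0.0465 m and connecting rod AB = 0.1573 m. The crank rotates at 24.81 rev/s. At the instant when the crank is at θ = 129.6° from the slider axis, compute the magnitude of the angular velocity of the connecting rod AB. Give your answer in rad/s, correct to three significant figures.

ω = 155.9 rad/s (converted from 24.81 rev/s).
The rod makes angle φ with the slider axis where L sinφ = r sinθ; differentiating, L cosφ·φ̇ = r ω cosθ.
L cosφ = √(L² − r² sin²θ) = 0.15317 m.
|ω_rod| = r ω |cosθ| / √(L² − r² sin²θ) = 0.0465·155.9·0.63742/0.15317 = 30.167 rad/s.

30.2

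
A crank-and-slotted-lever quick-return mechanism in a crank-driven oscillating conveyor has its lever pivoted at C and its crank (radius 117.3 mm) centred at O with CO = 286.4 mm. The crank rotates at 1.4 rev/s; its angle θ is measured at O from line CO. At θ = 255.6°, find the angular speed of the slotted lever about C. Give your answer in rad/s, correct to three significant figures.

0.601

ω = 8.796 rad/s (from 1.4 rev/s).
Crank pin A relative to C: A = (d + r cosθ, r sinθ); lever angle φ = atan2(r sinθ, d + r cosθ).
Differentiating tanφ: φ̇ = rω(d cosθ + r)/(d² + r² + 2dr cosθ).
d² + r² + 2dr cosθ = |CA|² = 0.0790749 m²;  d cosθ + r = +0.046075 m.
|ω_lever| = |0.1173·8.796·+0.046075| / 0.0790749 = 0.60122 rad/s.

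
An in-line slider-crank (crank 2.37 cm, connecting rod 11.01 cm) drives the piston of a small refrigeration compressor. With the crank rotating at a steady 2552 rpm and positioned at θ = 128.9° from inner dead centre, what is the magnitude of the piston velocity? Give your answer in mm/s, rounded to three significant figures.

4250

ω = 2π·2552/60 = 267.2 rad/s
For an in-line slider-crank, x = r cosθ + √(L² − r² sin²θ), so v = −rω sinθ·[1 + r cosθ/√(L² − r² sin²θ)].
With r = 0.0237 m, L = 0.1101 m, θ = 128.9°: √(L² − r² sin²θ) = 0.10854 m.
v = −0.0237·267.2·0.77824·[1 + 0.0237·-0.62796/0.10854] = -4.2533 m/s.
|v| = 4.2533 m/s = 4253.3 mm/s.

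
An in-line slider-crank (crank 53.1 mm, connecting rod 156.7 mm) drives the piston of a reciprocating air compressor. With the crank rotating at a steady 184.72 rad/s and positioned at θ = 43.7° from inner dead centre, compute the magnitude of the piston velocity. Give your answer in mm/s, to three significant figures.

ω = 184.7 rad/s
For an in-line slider-crank, x = r cosθ + √(L² − r² sin²θ), so v = −rω sinθ·[1 + r cosθ/√(L² − r² sin²θ)].
With r = 0.0531 m, L = 0.1567 m, θ = 43.7°: √(L² − r² sin²θ) = 0.15235 m.
v = −0.0531·184.7·0.69088·[1 + 0.0531·0.72297/0.15235] = -8.4843 m/s.
|v| = 8.4843 m/s = 8484.3 mm/s.

8480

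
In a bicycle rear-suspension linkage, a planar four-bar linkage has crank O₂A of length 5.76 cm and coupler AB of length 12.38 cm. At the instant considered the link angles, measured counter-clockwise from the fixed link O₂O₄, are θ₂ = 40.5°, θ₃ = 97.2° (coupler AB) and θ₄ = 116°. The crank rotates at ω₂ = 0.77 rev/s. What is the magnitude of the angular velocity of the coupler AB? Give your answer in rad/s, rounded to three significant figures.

ω₂ = 4.838 rad/s (from 0.77 rev/s).
Differentiating the loop-closure r₂e^{iθ₂}+r₃e^{iθ₃}=r₁+r₄e^{iθ₄} gives r₂ω₂e^{iθ₂}+r₃ω₃e^{iθ₃}=r₄ω₄e^{iθ₄}.
Eliminating the other unknown: ω₃ = r₂ω₂ sin(θ₄−θ₂) / [r₃ sin(θ₃−θ₄)].
Numerator sine = +0.96815; denominator sine = -0.32227.
Result = 0.0576·4.838·(+0.96815) / (0.1238·(-0.32227)) = -6.7624 rad/s; magnitude 6.7624 rad/s.

6.76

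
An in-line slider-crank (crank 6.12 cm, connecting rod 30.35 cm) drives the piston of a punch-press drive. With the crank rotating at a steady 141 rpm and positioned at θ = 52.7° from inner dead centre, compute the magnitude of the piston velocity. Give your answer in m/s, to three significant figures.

0.808

ω = 2π·141/60 = 14.77 rad/s
For an in-line slider-crank, x = r cosθ + √(L² − r² sin²θ), so v = −rω sinθ·[1 + r cosθ/√(L² − r² sin²θ)].
With r = 0.0612 m, L = 0.3035 m, θ = 52.7°: √(L² − r² sin²θ) = 0.29957 m.
v = −0.0612·14.77·0.79547·[1 + 0.0612·0.60599/0.29957] = -0.80782 m/s.
|v| = 0.80782 m/s.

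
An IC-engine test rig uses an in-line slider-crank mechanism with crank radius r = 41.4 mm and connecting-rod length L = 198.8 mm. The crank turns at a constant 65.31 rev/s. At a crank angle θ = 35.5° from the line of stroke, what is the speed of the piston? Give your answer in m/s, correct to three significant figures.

11.6

ω = 2π·65.3 = 410.4 rad/s
For an in-line slider-crank, x = r cosθ + √(L² − r² sin²θ), so v = −rω sinθ·[1 + r cosθ/√(L² − r² sin²θ)].
With r = 0.0414 m, L = 0.1988 m, θ = 35.5°: √(L² − r² sin²θ) = 0.19734 m.
v = −0.0414·410.4·0.58070·[1 + 0.0414·0.81412/0.19734] = -11.55 m/s.
|v| = 11.55 m/s.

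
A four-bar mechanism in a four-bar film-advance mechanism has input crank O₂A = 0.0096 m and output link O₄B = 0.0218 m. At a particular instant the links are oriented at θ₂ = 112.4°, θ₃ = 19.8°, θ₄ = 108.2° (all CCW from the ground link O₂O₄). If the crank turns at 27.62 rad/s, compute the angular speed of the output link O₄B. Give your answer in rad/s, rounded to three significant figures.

12.2

ω₂ = 27.62 rad/s
Differentiating the loop-closure r₂e^{iθ₂}+r₃e^{iθ₃}=r₁+r₄e^{iθ₄} gives r₂ω₂e^{iθ₂}+r₃ω₃e^{iθ₃}=r₄ω₄e^{iθ₄}.
Eliminating the other unknown: ω₄ = r₂ω₂ sin(θ₂−θ₃) / [r₄ sin(θ₄−θ₃)].
Numerator sine = +0.99897; denominator sine = +0.99961.
Result = 0.0096·27.62·(+0.99897) / (0.0218·(+0.99961)) = +12.155 rad/s; magnitude 12.155 rad/s.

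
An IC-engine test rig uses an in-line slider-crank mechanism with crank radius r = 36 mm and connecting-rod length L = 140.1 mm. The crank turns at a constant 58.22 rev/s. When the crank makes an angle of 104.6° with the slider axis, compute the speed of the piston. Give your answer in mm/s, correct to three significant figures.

ω = 2π·58.2 = 365.8 rad/s
For an in-line slider-crank, x = r cosθ + √(L² − r² sin²θ), so v = −rω sinθ·[1 + r cosθ/√(L² − r² sin²θ)].
With r = 0.036 m, L = 0.1401 m, θ = 104.6°: √(L² − r² sin²θ) = 0.1357 m.
v = −0.036·365.8·0.96771·[1 + 0.036·-0.25207/0.1357] = -11.892 m/s.
|v| = 11.892 m/s = 11892 mm/s.

11900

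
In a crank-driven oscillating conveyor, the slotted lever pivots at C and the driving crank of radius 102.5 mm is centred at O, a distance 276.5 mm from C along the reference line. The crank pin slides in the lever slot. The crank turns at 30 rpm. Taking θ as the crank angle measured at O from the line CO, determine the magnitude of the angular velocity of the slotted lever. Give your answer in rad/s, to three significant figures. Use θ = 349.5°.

0.845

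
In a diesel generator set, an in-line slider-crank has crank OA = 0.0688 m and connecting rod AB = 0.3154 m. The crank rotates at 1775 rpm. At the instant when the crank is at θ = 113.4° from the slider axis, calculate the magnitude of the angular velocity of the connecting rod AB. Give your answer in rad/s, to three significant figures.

16.4

ω = 185.9 rad/s (converted from 1775 rpm).
The rod makes angle φ with the slider axis where L sinφ = r sinθ; differentiating, L cosφ·φ̇ = r ω cosθ.
L cosφ = √(L² − r² sin²θ) = 0.30902 m.
|ω_rod| = r ω |cosθ| / √(L² − r² sin²θ) = 0.0688·185.9·0.39715/0.30902 = 16.436 rad/s.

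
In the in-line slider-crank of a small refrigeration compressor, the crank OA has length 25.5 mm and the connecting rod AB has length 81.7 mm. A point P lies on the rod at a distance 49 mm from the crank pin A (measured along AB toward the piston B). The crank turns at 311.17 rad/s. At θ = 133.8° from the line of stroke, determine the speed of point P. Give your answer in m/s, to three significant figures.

ω = 311.2 rad/s.  Crank-pin speed |V_A| = rω = 7.9348 m/s, perpendicular to OA.
Rod angle: sinφ = −(r/L) sinθ ⇒ φ = -13.019°; ω_rod = −rω cosθ/√(L²−r²sin²θ) = +68.996 rad/s.
V_P = V_A + ω_rod × AP, with AP = 0.049 m along the rod.
Components: V_Px = −rω sinθ − a·ω_rod·sinφ = -4.9654 m/s;  V_Py = rω cosθ + a·ω_rod·cosφ = -2.1982 m/s.
|V_P| = √(V_Px² + V_Py²) = 5.4302 m/s.

5.43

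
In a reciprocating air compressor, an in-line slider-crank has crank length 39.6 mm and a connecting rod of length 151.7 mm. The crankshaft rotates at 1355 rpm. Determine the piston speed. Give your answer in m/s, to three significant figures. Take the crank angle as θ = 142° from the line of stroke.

ω = 2π·1355/60 = 141.9 rad/s
For an in-line slider-crank, x = r cosθ + √(L² − r² sin²θ), so v = −rω sinθ·[1 + r cosθ/√(L² − r² sin²θ)].
With r = 0.0396 m, L = 0.1517 m, θ = 142°: √(L² − r² sin²θ) = 0.14973 m.
v = −0.0396·141.9·0.61566·[1 + 0.0396·-0.78801/0.14973] = -2.7384 m/s.
|v| = 2.7384 m/s.

2.74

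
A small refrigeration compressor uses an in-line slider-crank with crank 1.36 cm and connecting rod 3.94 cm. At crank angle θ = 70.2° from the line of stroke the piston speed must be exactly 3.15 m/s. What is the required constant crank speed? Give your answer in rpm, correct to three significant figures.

2090

For an in-line slider-crank, |v_piston| = rω|sinθ|·[1 + r cosθ/√(L² − r² sin²θ)].
With r = 0.0136 m, L = 0.0394 m, θ = 70.2°: the bracketed kinematic factor |dx/dθ| = 0.014378 m.
ω = v/|dx/dθ| = 3.15/0.014378 = 219.09 rad/s.
N = 60ω/(2π) = 2092.1 rpm.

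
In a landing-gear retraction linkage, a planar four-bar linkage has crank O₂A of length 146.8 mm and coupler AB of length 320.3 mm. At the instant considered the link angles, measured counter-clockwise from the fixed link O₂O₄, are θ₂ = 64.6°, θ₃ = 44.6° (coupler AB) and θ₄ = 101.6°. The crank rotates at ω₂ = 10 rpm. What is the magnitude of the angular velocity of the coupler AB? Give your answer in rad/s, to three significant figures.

ω₂ = 1.047 rad/s (from 10 rpm).
Differentiating the loop-closure r₂e^{iθ₂}+r₃e^{iθ₃}=r₁+r₄e^{iθ₄} gives r₂ω₂e^{iθ₂}+r₃ω₃e^{iθ₃}=r₄ω₄e^{iθ₄}.
Eliminating the other unknown: ω₃ = r₂ω₂ sin(θ₄−θ₂) / [r₃ sin(θ₃−θ₄)].
Numerator sine = +0.60182; denominator sine = -0.83867.
Result = 0.1468·1.047·(+0.60182) / (0.3203·(-0.83867)) = -0.3444 rad/s; magnitude 0.3444 rad/s.

0.344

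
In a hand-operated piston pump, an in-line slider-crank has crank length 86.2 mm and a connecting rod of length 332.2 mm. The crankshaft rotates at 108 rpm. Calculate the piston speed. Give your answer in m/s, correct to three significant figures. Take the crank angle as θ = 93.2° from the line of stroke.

0.959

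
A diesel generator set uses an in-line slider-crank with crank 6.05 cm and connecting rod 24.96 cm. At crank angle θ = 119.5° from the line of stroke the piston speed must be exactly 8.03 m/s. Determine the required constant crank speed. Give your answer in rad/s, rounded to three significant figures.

For an in-line slider-crank, |v_piston| = rω|sinθ|·[1 + r cosθ/√(L² − r² sin²θ)].
With r = 0.0605 m, L = 0.2496 m, θ = 119.5°: the bracketed kinematic factor |dx/dθ| = 0.046227 m.
ω = v/|dx/dθ| = 8.03/0.046227 = 173.71 rad/s.

174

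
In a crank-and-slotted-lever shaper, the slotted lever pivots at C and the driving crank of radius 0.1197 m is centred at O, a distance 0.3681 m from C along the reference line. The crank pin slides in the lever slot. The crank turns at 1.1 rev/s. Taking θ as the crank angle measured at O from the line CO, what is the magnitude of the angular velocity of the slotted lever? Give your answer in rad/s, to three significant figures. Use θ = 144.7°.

1.92

ω = 6.912 rad/s (from 1.1 rev/s).
Crank pin A relative to C: A = (d + r cosθ, r sinθ); lever angle φ = atan2(r sinθ, d + r cosθ).
Differentiating tanφ: φ̇ = rω(d cosθ + r)/(d² + r² + 2dr cosθ).
d² + r² + 2dr cosθ = |CA|² = 0.0779051 m²;  d cosθ + r = -0.18072 m.
|ω_lever| = |0.1197·6.912·-0.18072| / 0.0779051 = 1.9191 rad/s.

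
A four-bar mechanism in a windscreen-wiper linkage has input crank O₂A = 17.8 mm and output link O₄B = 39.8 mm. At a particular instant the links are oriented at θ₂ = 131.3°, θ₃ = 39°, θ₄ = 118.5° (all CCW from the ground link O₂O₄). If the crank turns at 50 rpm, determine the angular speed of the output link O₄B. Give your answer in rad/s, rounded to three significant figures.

ω₂ = 5.236 rad/s (from 50 rpm).
Differentiating the loop-closure r₂e^{iθ₂}+r₃e^{iθ₃}=r₁+r₄e^{iθ₄} gives r₂ω₂e^{iθ₂}+r₃ω₃e^{iθ₃}=r₄ω₄e^{iθ₄}.
Eliminating the other unknown: ω₄ = r₂ω₂ sin(θ₂−θ₃) / [r₄ sin(θ₄−θ₃)].
Numerator sine = +0.99919; denominator sine = +0.98325.
Result = 0.0178·5.236·(+0.99919) / (0.0398·(+0.98325)) = +2.3797 rad/s; magnitude 2.3797 rad/s.

2.38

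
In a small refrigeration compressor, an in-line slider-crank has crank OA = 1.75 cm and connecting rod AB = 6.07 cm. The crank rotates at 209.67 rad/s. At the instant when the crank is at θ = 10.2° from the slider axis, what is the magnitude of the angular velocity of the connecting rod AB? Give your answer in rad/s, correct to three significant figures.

59.6

ω = 209.7 rad/s
The rod makes angle φ with the slider axis where L sinφ = r sinθ; differentiating, L cosφ·φ̇ = r ω cosθ.
L cosφ = √(L² − r² sin²θ) = 0.060621 m.
|ω_rod| = r ω |cosθ| / √(L² − r² sin²θ) = 0.0175·209.7·0.98420/0.060621 = 59.571 rad/s.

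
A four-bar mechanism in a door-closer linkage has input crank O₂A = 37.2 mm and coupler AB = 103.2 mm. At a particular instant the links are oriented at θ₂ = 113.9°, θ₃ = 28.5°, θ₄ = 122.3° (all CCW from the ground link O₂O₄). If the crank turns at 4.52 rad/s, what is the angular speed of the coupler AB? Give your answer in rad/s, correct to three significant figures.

0.239

ω₂ = 4.52 rad/s
Differentiating the loop-closure r₂e^{iθ₂}+r₃e^{iθ₃}=r₁+r₄e^{iθ₄} gives r₂ω₂e^{iθ₂}+r₃ω₃e^{iθ₃}=r₄ω₄e^{iθ₄}.
Eliminating the other unknown: ω₃ = r₂ω₂ sin(θ₄−θ₂) / [r₃ sin(θ₃−θ₄)].
Numerator sine = +0.14608; denominator sine = -0.99780.
Result = 0.0372·4.52·(+0.14608) / (0.1032·(-0.99780)) = -0.23854 rad/s; magnitude 0.23854 rad/s.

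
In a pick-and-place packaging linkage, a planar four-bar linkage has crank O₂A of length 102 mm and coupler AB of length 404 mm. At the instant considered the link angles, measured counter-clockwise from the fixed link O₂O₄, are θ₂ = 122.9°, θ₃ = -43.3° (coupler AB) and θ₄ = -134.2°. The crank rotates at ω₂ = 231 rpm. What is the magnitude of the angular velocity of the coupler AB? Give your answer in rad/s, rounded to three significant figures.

5.95

ω₂ = 24.19 rad/s (from 231 rpm).
Differentiating the loop-closure r₂e^{iθ₂}+r₃e^{iθ₃}=r₁+r₄e^{iθ₄} gives r₂ω₂e^{iθ₂}+r₃ω₃e^{iθ₃}=r₄ω₄e^{iθ₄}.
Eliminating the other unknown: ω₃ = r₂ω₂ sin(θ₄−θ₂) / [r₃ sin(θ₃−θ₄)].
Numerator sine = +0.97476; denominator sine = +0.99988.
Result = 0.102·24.19·(+0.97476) / (0.404·(+0.99988)) = +5.954 rad/s; magnitude 5.954 rad/s.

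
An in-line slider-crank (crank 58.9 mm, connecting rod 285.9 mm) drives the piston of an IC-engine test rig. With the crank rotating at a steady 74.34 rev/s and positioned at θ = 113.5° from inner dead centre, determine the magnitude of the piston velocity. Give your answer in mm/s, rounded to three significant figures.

23100

ω = 2π·74.3 = 467.1 rad/s
For an in-line slider-crank, x = r cosθ + √(L² − r² sin²θ), so v = −rω sinθ·[1 + r cosθ/√(L² − r² sin²θ)].
With r = 0.0589 m, L = 0.2859 m, θ = 113.5°: √(L² − r² sin²θ) = 0.28075 m.
v = −0.0589·467.1·0.91706·[1 + 0.0589·-0.39875/0.28075] = -23.119 m/s.
|v| = 23.119 m/s = 23119 mm/s.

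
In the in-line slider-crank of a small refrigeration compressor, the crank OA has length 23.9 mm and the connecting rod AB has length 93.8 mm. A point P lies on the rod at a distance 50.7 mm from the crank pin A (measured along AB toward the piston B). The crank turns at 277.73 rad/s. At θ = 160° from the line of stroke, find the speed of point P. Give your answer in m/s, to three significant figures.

3.48

ω = 277.7 rad/s.  Crank-pin speed |V_A| = rω = 6.6377 m/s, perpendicular to OA.
Rod angle: sinφ = −(r/L) sinθ ⇒ φ = -4.999°; ω_rod = −rω cosθ/√(L²−r²sin²θ) = +66.751 rad/s.
V_P = V_A + ω_rod × AP, with AP = 0.0507 m along the rod.
Components: V_Px = −rω sinθ − a·ω_rod·sinφ = -1.9753 m/s;  V_Py = rω cosθ + a·ω_rod·cosφ = -2.866 m/s.
|V_P| = √(V_Px² + V_Py²) = 3.4808 m/s.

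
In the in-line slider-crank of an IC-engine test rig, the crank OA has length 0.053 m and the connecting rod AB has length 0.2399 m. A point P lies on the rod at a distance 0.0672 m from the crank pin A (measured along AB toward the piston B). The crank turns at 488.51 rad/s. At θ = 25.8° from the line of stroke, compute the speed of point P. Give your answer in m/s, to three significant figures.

20.6

ω = 488.5 rad/s.  Crank-pin speed |V_A| = rω = 25.891 m/s, perpendicular to OA.
Rod angle: sinφ = −(r/L) sinθ ⇒ φ = -5.518°; ω_rod = −rω cosθ/√(L²−r²sin²θ) = -97.619 rad/s.
V_P = V_A + ω_rod × AP, with AP = 0.0672 m along the rod.
Components: V_Px = −rω sinθ − a·ω_rod·sinφ = -11.899 m/s;  V_Py = rω cosθ + a·ω_rod·cosφ = +16.781 m/s.
|V_P| = √(V_Px² + V_Py²) = 20.571 m/s.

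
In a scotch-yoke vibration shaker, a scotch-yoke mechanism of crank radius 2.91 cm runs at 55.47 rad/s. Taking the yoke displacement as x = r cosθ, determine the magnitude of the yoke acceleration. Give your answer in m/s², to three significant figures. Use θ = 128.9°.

56.2

ω = 55.47 rad/s
x = r cosθ ⇒ ẍ = −rω² cosθ (ω constant).
|a| = rω²|cosθ| = 0.0291·(55.47)²·|cos 128.9°| = 56.227 m/s².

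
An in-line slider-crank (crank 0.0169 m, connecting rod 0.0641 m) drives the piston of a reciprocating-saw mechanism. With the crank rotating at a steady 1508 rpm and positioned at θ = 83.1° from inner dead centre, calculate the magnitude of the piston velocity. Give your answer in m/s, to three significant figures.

2.74

ω = 2π·1508/60 = 157.9 rad/s
For an in-line slider-crank, x = r cosθ + √(L² − r² sin²θ), so v = −rω sinθ·[1 + r cosθ/√(L² − r² sin²θ)].
With r = 0.0169 m, L = 0.0641 m, θ = 83.1°: √(L² − r² sin²θ) = 0.061865 m.
v = −0.0169·157.9·0.99276·[1 + 0.0169·0.12014/0.061865] = -2.7364 m/s.
|v| = 2.7364 m/s.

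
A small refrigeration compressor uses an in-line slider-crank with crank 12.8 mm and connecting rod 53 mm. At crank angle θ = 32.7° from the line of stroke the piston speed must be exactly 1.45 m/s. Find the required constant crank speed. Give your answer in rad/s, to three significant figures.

For an in-line slider-crank, |v_piston| = rω|sinθ|·[1 + r cosθ/√(L² − r² sin²θ)].
With r = 0.0128 m, L = 0.053 m, θ = 32.7°: the bracketed kinematic factor |dx/dθ| = 0.0083326 m.
ω = v/|dx/dθ| = 1.45/0.0083326 = 174.02 rad/s.

174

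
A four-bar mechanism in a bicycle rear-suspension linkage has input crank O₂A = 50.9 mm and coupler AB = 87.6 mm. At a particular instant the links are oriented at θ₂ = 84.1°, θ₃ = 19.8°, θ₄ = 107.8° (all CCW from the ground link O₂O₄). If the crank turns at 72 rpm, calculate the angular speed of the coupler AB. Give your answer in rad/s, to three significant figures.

ω₂ = 7.54 rad/s (from 72 rpm).
Differentiating the loop-closure r₂e^{iθ₂}+r₃e^{iθ₃}=r₁+r₄e^{iθ₄} gives r₂ω₂e^{iθ₂}+r₃ω₃e^{iθ₃}=r₄ω₄e^{iθ₄}.
Eliminating the other unknown: ω₃ = r₂ω₂ sin(θ₄−θ₂) / [r₃ sin(θ₃−θ₄)].
Numerator sine = +0.40195; denominator sine = -0.99939.
Result = 0.0509·7.54·(+0.40195) / (0.0876·(-0.99939)) = -1.762 rad/s; magnitude 1.762 rad/s.

1.76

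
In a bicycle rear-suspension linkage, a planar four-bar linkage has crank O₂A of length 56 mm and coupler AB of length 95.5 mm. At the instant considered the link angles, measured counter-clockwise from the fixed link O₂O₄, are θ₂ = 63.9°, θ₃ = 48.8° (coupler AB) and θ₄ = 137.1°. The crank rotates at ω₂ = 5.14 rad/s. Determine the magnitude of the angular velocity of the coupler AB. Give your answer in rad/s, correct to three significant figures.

ω₂ = 5.14 rad/s
Differentiating the loop-closure r₂e^{iθ₂}+r₃e^{iθ₃}=r₁+r₄e^{iθ₄} gives r₂ω₂e^{iθ₂}+r₃ω₃e^{iθ₃}=r₄ω₄e^{iθ₄}.
Eliminating the other unknown: ω₃ = r₂ω₂ sin(θ₄−θ₂) / [r₃ sin(θ₃−θ₄)].
Numerator sine = +0.95732; denominator sine = -0.99956.
Result = 0.056·5.14·(+0.95732) / (0.0955·(-0.99956)) = -2.8867 rad/s; magnitude 2.8867 rad/s.

2.89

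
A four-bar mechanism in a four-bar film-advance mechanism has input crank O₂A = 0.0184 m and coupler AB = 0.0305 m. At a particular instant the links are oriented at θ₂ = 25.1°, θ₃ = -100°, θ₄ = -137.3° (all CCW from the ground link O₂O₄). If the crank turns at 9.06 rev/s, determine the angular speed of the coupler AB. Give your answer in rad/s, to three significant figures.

17.1

ω₂ = 56.93 rad/s (from 9.06 rev/s).
Differentiating the loop-closure r₂e^{iθ₂}+r₃e^{iθ₃}=r₁+r₄e^{iθ₄} gives r₂ω₂e^{iθ₂}+r₃ω₃e^{iθ₃}=r₄ω₄e^{iθ₄}.
Eliminating the other unknown: ω₃ = r₂ω₂ sin(θ₄−θ₂) / [r₃ sin(θ₃−θ₄)].
Numerator sine = -0.30237; denominator sine = +0.60599.
Result = 0.0184·56.93·(-0.30237) / (0.0305·(+0.60599)) = -17.136 rad/s; magnitude 17.136 rad/s.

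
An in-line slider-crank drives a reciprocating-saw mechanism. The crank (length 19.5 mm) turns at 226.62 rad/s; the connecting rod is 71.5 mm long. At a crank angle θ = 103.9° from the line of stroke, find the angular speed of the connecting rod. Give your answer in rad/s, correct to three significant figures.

15.4

ω = 226.6 rad/s
The rod makes angle φ with the slider axis where L sinφ = r sinθ; differentiating, L cosφ·φ̇ = r ω cosθ.
L cosφ = √(L² − r² sin²θ) = 0.068949 m.
|ω_rod| = r ω |cosθ| / √(L² − r² sin²θ) = 0.0195·226.6·0.24023/0.068949 = 15.397 rad/s.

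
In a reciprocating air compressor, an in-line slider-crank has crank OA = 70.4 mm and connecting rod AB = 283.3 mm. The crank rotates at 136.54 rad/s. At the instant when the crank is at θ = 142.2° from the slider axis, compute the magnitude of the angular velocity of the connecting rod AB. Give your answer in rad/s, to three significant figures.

27.1

ω = 136.5 rad/s
The rod makes angle φ with the slider axis where L sinφ = r sinθ; differentiating, L cosφ·φ̇ = r ω cosθ.
L cosφ = √(L² − r² sin²θ) = 0.27999 m.
|ω_rod| = r ω |cosθ| / √(L² − r² sin²θ) = 0.0704·136.5·0.79016/0.27999 = 27.127 rad/s.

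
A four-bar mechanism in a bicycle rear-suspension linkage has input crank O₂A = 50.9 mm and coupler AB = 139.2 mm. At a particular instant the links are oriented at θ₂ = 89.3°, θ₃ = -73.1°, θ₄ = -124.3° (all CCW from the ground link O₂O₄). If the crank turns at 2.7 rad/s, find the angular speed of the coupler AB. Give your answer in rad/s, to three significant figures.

0.701

ω₂ = 2.7 rad/s
Differentiating the loop-closure r₂e^{iθ₂}+r₃e^{iθ₃}=r₁+r₄e^{iθ₄} gives r₂ω₂e^{iθ₂}+r₃ω₃e^{iθ₃}=r₄ω₄e^{iθ₄}.
Eliminating the other unknown: ω₃ = r₂ω₂ sin(θ₄−θ₂) / [r₃ sin(θ₃−θ₄)].
Numerator sine = +0.55339; denominator sine = +0.77934.
Result = 0.0509·2.7·(+0.55339) / (0.1392·(+0.77934)) = +0.70105 rad/s; magnitude 0.70105 rad/s.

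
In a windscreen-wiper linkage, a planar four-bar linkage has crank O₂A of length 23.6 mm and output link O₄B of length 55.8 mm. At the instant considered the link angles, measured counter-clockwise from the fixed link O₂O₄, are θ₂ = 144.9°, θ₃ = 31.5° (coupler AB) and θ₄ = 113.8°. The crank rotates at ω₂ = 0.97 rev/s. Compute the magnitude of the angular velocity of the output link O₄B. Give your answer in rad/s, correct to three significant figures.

2.39

ω₂ = 6.095 rad/s (from 0.97 rev/s).
Differentiating the loop-closure r₂e^{iθ₂}+r₃e^{iθ₃}=r₁+r₄e^{iθ₄} gives r₂ω₂e^{iθ₂}+r₃ω₃e^{iθ₃}=r₄ω₄e^{iθ₄}.
Eliminating the other unknown: ω₄ = r₂ω₂ sin(θ₂−θ₃) / [r₄ sin(θ₄−θ₃)].
Numerator sine = +0.91775; denominator sine = +0.99098.
Result = 0.0236·6.095·(+0.91775) / (0.0558·(+0.99098)) = +2.3872 rad/s; magnitude 2.3872 rad/s.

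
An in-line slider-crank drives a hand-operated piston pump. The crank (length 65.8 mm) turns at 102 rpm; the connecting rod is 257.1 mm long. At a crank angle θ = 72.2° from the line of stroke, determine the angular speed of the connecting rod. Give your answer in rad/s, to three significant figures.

ω = 10.68 rad/s (converted from 102 rpm).
The rod makes angle φ with the slider axis where L sinφ = r sinθ; differentiating, L cosφ·φ̇ = r ω cosθ.
L cosφ = √(L² − r² sin²θ) = 0.24935 m.
|ω_rod| = r ω |cosθ| / √(L² − r² sin²θ) = 0.0658·10.68·0.30570/0.24935 = 0.86166 rad/s.

0.862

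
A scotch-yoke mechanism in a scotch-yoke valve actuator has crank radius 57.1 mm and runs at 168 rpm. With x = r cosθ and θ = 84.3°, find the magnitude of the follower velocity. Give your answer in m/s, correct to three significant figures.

ω = 17.59 rad/s (from 168 rpm).
x = r cosθ ⇒ ẋ = −rω sinθ.
|v| = rω|sinθ| = 0.0571·17.59·|sin 84.3°| = 0.99959 m/s.

1.000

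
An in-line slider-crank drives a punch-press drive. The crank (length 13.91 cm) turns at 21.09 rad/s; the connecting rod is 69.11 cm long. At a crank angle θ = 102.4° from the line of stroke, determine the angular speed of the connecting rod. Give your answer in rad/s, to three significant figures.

ω = 21.09 rad/s
The rod makes angle φ with the slider axis where L sinφ = r sinθ; differentiating, L cosφ·φ̇ = r ω cosθ.
L cosφ = √(L² − r² sin²θ) = 0.67762 m.
|ω_rod| = r ω |cosθ| / √(L² − r² sin²θ) = 0.1391·21.09·0.21474/0.67762 = 0.92966 rad/s.

0.930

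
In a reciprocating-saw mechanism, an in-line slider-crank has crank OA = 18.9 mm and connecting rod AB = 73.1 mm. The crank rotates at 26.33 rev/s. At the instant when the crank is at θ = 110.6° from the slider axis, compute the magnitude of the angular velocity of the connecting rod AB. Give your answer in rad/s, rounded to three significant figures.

15.5

ω = 165.4 rad/s (converted from 26.33 rev/s).
The rod makes angle φ with the slider axis where L sinφ = r sinθ; differentiating, L cosφ·φ̇ = r ω cosθ.
L cosφ = √(L² − r² sin²θ) = 0.070927 m.
|ω_rod| = r ω |cosθ| / √(L² − r² sin²θ) = 0.0189·165.4·0.35184/0.070927 = 15.511 rad/s.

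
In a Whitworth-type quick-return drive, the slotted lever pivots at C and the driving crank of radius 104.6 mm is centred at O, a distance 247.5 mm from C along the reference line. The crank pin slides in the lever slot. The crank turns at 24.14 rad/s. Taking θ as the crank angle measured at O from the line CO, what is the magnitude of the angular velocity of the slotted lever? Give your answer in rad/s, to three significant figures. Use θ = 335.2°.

6.98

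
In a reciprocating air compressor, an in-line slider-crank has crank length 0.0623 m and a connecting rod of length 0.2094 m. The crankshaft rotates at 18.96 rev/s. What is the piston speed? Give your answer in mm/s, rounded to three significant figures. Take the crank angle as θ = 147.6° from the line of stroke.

ω = 2π·19 = 119.1 rad/s
For an in-line slider-crank, x = r cosθ + √(L² − r² sin²θ), so v = −rω sinθ·[1 + r cosθ/√(L² − r² sin²θ)].
With r = 0.0623 m, L = 0.2094 m, θ = 147.6°: √(L² − r² sin²θ) = 0.20672 m.
v = −0.0623·119.1·0.53583·[1 + 0.0623·-0.84433/0.20672] = -2.9649 m/s.
|v| = 2.9649 m/s = 2964.9 mm/s.

2960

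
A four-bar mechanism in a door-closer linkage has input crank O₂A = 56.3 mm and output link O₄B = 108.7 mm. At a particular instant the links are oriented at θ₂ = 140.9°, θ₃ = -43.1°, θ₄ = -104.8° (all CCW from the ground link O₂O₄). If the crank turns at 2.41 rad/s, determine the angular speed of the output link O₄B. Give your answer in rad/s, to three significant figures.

0.0989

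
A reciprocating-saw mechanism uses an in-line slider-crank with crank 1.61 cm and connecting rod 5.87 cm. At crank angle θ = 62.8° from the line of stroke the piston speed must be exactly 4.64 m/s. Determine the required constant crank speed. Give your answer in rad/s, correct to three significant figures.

287

For an in-line slider-crank, |v_piston| = rω|sinθ|·[1 + r cosθ/√(L² − r² sin²θ)].
With r = 0.0161 m, L = 0.0587 m, θ = 62.8°: the bracketed kinematic factor |dx/dθ| = 0.016171 m.
ω = v/|dx/dθ| = 4.64/0.016171 = 286.94 rad/s.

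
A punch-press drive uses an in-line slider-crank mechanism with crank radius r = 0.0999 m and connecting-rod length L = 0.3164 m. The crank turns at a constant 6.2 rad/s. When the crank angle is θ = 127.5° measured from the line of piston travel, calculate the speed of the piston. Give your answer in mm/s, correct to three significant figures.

394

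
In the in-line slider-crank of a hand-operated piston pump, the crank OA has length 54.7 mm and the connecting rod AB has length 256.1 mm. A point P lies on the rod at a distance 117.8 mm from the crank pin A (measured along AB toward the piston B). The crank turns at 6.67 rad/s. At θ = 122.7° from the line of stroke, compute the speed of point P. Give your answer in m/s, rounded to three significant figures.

ω = 6.67 rad/s.  Crank-pin speed |V_A| = rω = 0.36485 m/s, perpendicular to OA.
Rod angle: sinφ = −(r/L) sinθ ⇒ φ = -10.354°; ω_rod = −rω cosθ/√(L²−r²sin²θ) = +0.78239 rad/s.
V_P = V_A + ω_rod × AP, with AP = 0.1178 m along the rod.
Components: V_Px = −rω sinθ − a·ω_rod·sinφ = -0.29046 m/s;  V_Py = rω cosθ + a·ω_rod·cosφ = -0.10644 m/s.
|V_P| = √(V_Px² + V_Py²) = 0.30935 m/s.

0.309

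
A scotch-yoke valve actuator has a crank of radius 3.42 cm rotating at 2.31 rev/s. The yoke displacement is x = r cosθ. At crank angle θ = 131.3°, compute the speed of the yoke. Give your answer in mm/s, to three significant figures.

ω = 14.51 rad/s (from 2.31 rev/s).
x = r cosθ ⇒ ẋ = −rω sinθ.
|v| = rω|sinθ| = 0.0342·14.51·|sin 131.3°| = 0.37292 m/s = 372.92 mm/s.

373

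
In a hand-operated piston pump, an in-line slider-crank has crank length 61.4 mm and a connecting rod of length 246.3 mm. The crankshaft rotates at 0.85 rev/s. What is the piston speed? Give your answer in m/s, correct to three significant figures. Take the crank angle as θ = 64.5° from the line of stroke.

0.329

ω = 2π·0.85 = 5.341 rad/s
For an in-line slider-crank, x = r cosθ + √(L² − r² sin²θ), so v = −rω sinθ·[1 + r cosθ/√(L² − r² sin²θ)].
With r = 0.0614 m, L = 0.2463 m, θ = 64.5°: √(L² − r² sin²θ) = 0.23998 m.
v = −0.0614·5.341·0.90259·[1 + 0.0614·0.43051/0.23998] = -0.32858 m/s.
|v| = 0.32858 m/s.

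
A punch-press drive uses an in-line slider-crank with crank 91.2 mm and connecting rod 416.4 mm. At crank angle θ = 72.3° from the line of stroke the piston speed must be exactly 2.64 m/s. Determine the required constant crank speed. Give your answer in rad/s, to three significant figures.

For an in-line slider-crank, |v_piston| = rω|sinθ|·[1 + r cosθ/√(L² − r² sin²θ)].
With r = 0.0912 m, L = 0.4164 m, θ = 72.3°: the bracketed kinematic factor |dx/dθ| = 0.092798 m.
ω = v/|dx/dθ| = 2.64/0.092798 = 28.449 rad/s.

28.4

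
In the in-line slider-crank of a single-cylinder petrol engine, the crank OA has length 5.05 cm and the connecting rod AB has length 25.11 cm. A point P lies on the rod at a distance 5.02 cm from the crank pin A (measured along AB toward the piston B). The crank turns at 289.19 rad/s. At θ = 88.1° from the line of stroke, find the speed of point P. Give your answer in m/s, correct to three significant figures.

ω = 289.2 rad/s.  Crank-pin speed |V_A| = rω = 14.604 m/s, perpendicular to OA.
Rod angle: sinφ = −(r/L) sinθ ⇒ φ = -11.596°; ω_rod = −rω cosθ/√(L²−r²sin²θ) = -1.9685 rad/s.
V_P = V_A + ω_rod × AP, with AP = 0.0502 m along the rod.
Components: V_Px = −rω sinθ − a·ω_rod·sinφ = -14.616 m/s;  V_Py = rω cosθ + a·ω_rod·cosφ = +0.3874 m/s.
|V_P| = √(V_Px² + V_Py²) = 14.621 m/s.

14.6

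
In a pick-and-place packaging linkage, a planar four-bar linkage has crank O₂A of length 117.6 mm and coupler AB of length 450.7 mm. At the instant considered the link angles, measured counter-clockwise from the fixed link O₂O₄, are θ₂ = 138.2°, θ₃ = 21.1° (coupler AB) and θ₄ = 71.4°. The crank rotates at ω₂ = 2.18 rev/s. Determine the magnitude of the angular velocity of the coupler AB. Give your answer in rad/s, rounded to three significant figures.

4.27

ω₂ = 13.7 rad/s (from 2.18 rev/s).
Differentiating the loop-closure r₂e^{iθ₂}+r₃e^{iθ₃}=r₁+r₄e^{iθ₄} gives r₂ω₂e^{iθ₂}+r₃ω₃e^{iθ₃}=r₄ω₄e^{iθ₄}.
Eliminating the other unknown: ω₃ = r₂ω₂ sin(θ₄−θ₂) / [r₃ sin(θ₃−θ₄)].
Numerator sine = -0.91914; denominator sine = -0.76940.
Result = 0.1176·13.7·(-0.91914) / (0.4507·(-0.76940)) = +4.2696 rad/s; magnitude 4.2696 rad/s.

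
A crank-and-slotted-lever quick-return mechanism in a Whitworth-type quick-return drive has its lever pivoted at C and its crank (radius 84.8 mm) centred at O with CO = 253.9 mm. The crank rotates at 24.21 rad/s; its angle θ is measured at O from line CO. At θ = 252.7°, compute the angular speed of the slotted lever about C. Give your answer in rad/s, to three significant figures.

0.324

ω = 24.21 rad/s
Crank pin A relative to C: A = (d + r cosθ, r sinθ); lever angle φ = atan2(r sinθ, d + r cosθ).
Differentiating tanφ: φ̇ = rω(d cosθ + r)/(d² + r² + 2dr cosθ).
d² + r² + 2dr cosθ = |CA|² = 0.0588509 m²;  d cosθ + r = +0.0092965 m.
|ω_lever| = |0.0848·24.21·+0.0092965| / 0.0588509 = 0.32431 rad/s.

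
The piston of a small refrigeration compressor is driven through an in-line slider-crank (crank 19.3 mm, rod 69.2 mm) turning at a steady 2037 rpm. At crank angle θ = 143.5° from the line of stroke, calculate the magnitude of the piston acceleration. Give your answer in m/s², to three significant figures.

629

ω = 2π·2037/60 = 213.3 rad/s
x(θ) = r cosθ + √(L² − r² sin²θ); with ω constant, a = ω²·d²x/dθ².
d²x/dθ² = −r cosθ − r²(cos2θ)/√u − r⁴ sin²2θ/(4u^{3/2}),  u = L² − r² sin²θ = 0.00465685 m².
Substituting r = 0.0193 m, L = 0.0692 m, θ = 143.5°: d²x/dθ² = +0.013819 m.
a = ω²·d²x/dθ² = (213.3)²·(+0.013819) = +628.79 m/s²;  |a| = 628.79 m/s².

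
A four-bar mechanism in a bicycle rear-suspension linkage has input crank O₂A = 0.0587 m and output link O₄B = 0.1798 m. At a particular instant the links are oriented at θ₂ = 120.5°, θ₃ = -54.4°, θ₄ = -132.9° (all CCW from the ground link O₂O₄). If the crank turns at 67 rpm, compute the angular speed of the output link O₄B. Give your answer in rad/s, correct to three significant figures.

0.208

ω₂ = 7.016 rad/s (from 67 rpm).
Differentiating the loop-closure r₂e^{iθ₂}+r₃e^{iθ₃}=r₁+r₄e^{iθ₄} gives r₂ω₂e^{iθ₂}+r₃ω₃e^{iθ₃}=r₄ω₄e^{iθ₄}.
Eliminating the other unknown: ω₄ = r₂ω₂ sin(θ₂−θ₃) / [r₄ sin(θ₄−θ₃)].
Numerator sine = +0.08889; denominator sine = -0.97992.
Result = 0.0587·7.016·(+0.08889) / (0.1798·(-0.97992)) = -0.20779 rad/s; magnitude 0.20779 rad/s.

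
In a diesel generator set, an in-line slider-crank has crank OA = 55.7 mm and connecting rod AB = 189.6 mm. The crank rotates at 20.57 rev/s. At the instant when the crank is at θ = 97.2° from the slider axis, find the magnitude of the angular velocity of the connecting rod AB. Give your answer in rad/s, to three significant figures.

ω = 129.2 rad/s (converted from 20.57 rev/s).
The rod makes angle φ with the slider axis where L sinφ = r sinθ; differentiating, L cosφ·φ̇ = r ω cosθ.
L cosφ = √(L² − r² sin²θ) = 0.18137 m.
|ω_rod| = r ω |cosθ| / √(L² − r² sin²θ) = 0.0557·129.2·0.12533/0.18137 = 4.9748 rad/s.

4.97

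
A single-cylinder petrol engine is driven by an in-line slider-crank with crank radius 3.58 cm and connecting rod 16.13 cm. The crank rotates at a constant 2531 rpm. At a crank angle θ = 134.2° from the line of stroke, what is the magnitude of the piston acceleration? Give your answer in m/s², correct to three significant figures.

1760

ω = 2π·2531/60 = 265 rad/s
x(θ) = r cosθ + √(L² − r² sin²θ); with ω constant, a = ω²·d²x/dθ².
d²x/dθ² = −r cosθ − r²(cos2θ)/√u − r⁴ sin²2θ/(4u^{3/2}),  u = L² − r² sin²θ = 0.025359 m².
Substituting r = 0.0358 m, L = 0.1613 m, θ = 134.2°: d²x/dθ² = +0.025082 m.
a = ω²·d²x/dθ² = (265)²·(+0.025082) = +1762 m/s²;  |a| = 1762 m/s².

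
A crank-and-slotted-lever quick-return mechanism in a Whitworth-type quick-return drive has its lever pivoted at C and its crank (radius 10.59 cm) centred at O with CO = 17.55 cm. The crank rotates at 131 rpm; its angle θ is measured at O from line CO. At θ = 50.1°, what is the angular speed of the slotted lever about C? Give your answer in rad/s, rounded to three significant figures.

4.82

ω = 13.72 rad/s (from 131 rpm).
Crank pin A relative to C: A = (d + r cosθ, r sinθ); lever angle φ = atan2(r sinθ, d + r cosθ).
Differentiating tanφ: φ̇ = rω(d cosθ + r)/(d² + r² + 2dr cosθ).
d² + r² + 2dr cosθ = |CA|² = 0.0658583 m²;  d cosθ + r = +0.21847 m.
|ω_lever| = |0.1059·13.72·+0.21847| / 0.0658583 = 4.8193 rad/s.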